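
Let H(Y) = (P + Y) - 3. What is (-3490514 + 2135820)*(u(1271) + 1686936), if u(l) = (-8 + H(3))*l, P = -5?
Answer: -2262898468622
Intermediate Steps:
H(Y) = -8 + Y (H(Y) = (-5 + Y) - 3 = -8 + Y)
u(l) = -13*l (u(l) = (-8 + (-8 + 3))*l = (-8 - 5)*l = -13*l)
(-3490514 + 2135820)*(u(1271) + 1686936) = (-3490514 + 2135820)*(-13*1271 + 1686936) = -1354694*(-16523 + 1686936) = -1354694*1670413 = -2262898468622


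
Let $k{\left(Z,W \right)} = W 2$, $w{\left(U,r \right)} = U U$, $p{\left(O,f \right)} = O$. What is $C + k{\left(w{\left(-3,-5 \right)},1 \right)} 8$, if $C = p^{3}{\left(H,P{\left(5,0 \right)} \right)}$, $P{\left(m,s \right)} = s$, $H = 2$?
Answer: $24$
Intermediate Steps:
$w{\left(U,r \right)} = U^{2}$
$k{\left(Z,W \right)} = 2 W$
$C = 8$ ($C = 2^{3} = 8$)
$C + k{\left(w{\left(-3,-5 \right)},1 \right)} 8 = 8 + 2 \cdot 1 \cdot 8 = 8 + 2 \cdot 8 = 8 + 16 = 24$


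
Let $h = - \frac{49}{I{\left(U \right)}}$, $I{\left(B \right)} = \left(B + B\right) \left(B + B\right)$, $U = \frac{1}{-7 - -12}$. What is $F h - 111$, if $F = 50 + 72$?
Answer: $- \frac{74947}{2} \approx -37474.0$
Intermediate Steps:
$F = 122$
$U = \frac{1}{5}$ ($U = \frac{1}{-7 + 12} = \frac{1}{5} \approx 0.2$)
$I{\left(B \right)} = 4 B^{2}$ ($I{\left(B \right)} = 2 B 2 B = 4 B^{2}$)
$h = - \frac{1225}{4}$ ($h = - \frac{49}{4 \left(\frac{1}{5}\right)^{2}} = - \frac{49}{4 \cdot \frac{1}{25}} = - \frac{49}{\frac{4}{25}} = \left(-49\right) \frac{25}{4} = - \frac{1225}{4} \approx -306.25$)
$F h - 111 = 122 \left(- \frac{1225}{4}\right) - 111 = - \frac{74725}{2} - 111 = - \frac{74947}{2}$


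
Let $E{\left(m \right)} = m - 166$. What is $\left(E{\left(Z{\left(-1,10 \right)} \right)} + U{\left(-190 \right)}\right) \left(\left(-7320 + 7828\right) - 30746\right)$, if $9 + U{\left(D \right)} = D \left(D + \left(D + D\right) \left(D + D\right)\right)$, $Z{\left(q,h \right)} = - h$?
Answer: $828523770230$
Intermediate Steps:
$U{\left(D \right)} = -9 + D \left(D + 4 D^{2}\right)$ ($U{\left(D \right)} = -9 + D \left(D + \left(D + D\right) \left(D + D\right)\right) = -9 + D \left(D + 2 D 2 D\right) = -9 + D \left(D + 4 D^{2}\right)$)
$E{\left(m \right)} = -166 + m$
$\left(E{\left(Z{\left(-1,10 \right)} \right)} + U{\left(-190 \right)}\right) \left(\left(-7320 + 7828\right) - 30746\right) = \left(\left(-166 - 10\right) + \left(-9 + \left(-190\right)^{2} + 4 \left(-190\right)^{3}\right)\right) \left(\left(-7320 + 7828\right) - 30746\right) = \left(\left(-166 - 10\right) + \left(-9 + 36100 + 4 \left(-6859000\right)\right)\right) \left(508 - 30746\right) = \left(-176 - 27399909\right) \left(-30238\right) = \left(-27400085\right) \left(-30238\right) = 828523770230$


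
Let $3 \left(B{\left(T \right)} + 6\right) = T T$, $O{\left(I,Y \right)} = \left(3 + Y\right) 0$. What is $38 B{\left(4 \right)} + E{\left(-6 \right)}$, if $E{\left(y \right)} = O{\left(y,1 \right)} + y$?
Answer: $- \frac{94}{3} \approx -31.333$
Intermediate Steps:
$O{\left(I,Y \right)} = 0$
$B{\left(T \right)} = -6 + \frac{T^{2}}{3}$ ($B{\left(T \right)} = -6 + \frac{T T}{3} = -6 + \frac{T^{2}}{3}$)
$E{\left(y \right)} = y$ ($E{\left(y \right)} = 0 + y = y$)
$38 B{\left(4 \right)} + E{\left(-6 \right)} = 38 \left(-6 + \frac{4^{2}}{3}\right) - 6 = 38 \left(-6 + \frac{1}{3} \cdot 16\right) - 6 = 38 \left(-6 + \frac{16}{3}\right) - 6 = 38 \left(- \frac{2}{3}\right) - 6 = - \frac{76}{3} - 6 = - \frac{94}{3}$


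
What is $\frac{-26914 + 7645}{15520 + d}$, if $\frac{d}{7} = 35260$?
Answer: $- \frac{19269}{262340} \approx -0.07345$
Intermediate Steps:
$d = 246820$ ($d = 7 \cdot 35260 = 246820$)
$\frac{-26914 + 7645}{15520 + d} = \frac{-26914 + 7645}{15520 + 246820} = - \frac{19269}{262340}$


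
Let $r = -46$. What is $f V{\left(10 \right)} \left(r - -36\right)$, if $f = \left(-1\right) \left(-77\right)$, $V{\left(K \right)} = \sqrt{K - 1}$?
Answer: $-2310$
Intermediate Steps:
$V{\left(K \right)} = \sqrt{-1 + K}$
$f = 77$
$f V{\left(10 \right)} \left(r - -36\right) = 77 \sqrt{-1 + 10} \left(-46 - -36\right) = 77 \sqrt{9} \left(-46 + 36\right) = 77 \cdot 3 \left(-10\right) = 231 \left(-10\right) = -2310$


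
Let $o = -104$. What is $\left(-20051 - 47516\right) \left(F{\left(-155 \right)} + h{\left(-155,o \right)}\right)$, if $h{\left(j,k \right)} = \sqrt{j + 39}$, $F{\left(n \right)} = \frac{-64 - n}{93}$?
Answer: $- \frac{6148597}{93} - 135134 i \sqrt{29} \approx -66114.0 - 7.2772 \cdot 10^{5} i$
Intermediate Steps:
$F{\left(n \right)} = - \frac{64}{93} - \frac{n}{93}$ ($F{\left(n \right)} = \left(-64 - n\right) \frac{1}{93} = - \frac{64}{93} - \frac{n}{93}$)
$h{\left(j,k \right)} = \sqrt{39 + j}$
$\left(-20051 - 47516\right) \left(F{\left(-155 \right)} + h{\left(-155,o \right)}\right) = \left(-20051 - 47516\right) \left(\left(- \frac{64}{93} - - \frac{5}{3}\right) + \sqrt{39 - 155}\right) = - 67567 \left(\left(- \frac{64}{93} + \frac{5}{3}\right) + \sqrt{-116}\right) = - 67567 \left(\frac{91}{93} + 2 i \sqrt{29}\right) = - \frac{6148597}{93} - 135134 i \sqrt{29}$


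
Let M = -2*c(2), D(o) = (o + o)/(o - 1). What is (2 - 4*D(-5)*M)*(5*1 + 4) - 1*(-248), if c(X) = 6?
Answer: 986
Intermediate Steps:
D(o) = 2*o/(-1 + o) (D(o) = (2*o)/(-1 + o) = 2*o/(-1 + o))
M = -12 (M = -2*6 = -12)
(2 - 4*D(-5)*M)*(5*1 + 4) - 1*(-248) = (2 - 4*2*(-5)/(-1 - 5)*(-12))*(5*1 + 4) - 1*(-248) = (2 - 4*2*(-5)/(-6)*(-12))*(5 + 4) + 248 = (2 - 4*2*(-5)*(-1/6)*(-12))*9 + 248 = (2 - 20*(-12)/3)*9 + 248 = (2 - 4*(-20))*9 + 248 = (2 + 80)*9 + 248 = 82*9 + 248 = 738 + 248 = 986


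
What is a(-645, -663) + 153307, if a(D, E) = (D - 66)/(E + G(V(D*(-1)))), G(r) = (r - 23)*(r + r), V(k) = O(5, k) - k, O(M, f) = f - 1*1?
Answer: 31428172/205 ≈ 1.5331e+5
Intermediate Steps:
O(M, f) = -1 + f (O(M, f) = f - 1 = -1 + f)
V(k) = -1 (V(k) = (-1 + k) - k = -1)
G(r) = 2*r*(-23 + r) (G(r) = (-23 + r)*(2*r) = 2*r*(-23 + r))
a(D, E) = (-66 + D)/(48 + E) (a(D, E) = (D - 66)/(E + 2*(-1)*(-23 - 1)) = (-66 + D)/(E + 2*(-1)*(-24)) = (-66 + D)/(E + 48) = (-66 + D)/(48 + E))
a(-645, -663) + 153307 = (-66 - 645)/(48 - 663) + 153307 = -711/(-615) + 153307 = -1/615*(-711) + 153307 = 237/205 + 153307 = 31428172/205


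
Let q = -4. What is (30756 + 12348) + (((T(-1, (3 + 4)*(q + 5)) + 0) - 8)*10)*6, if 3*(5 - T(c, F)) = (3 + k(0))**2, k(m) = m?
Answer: 42744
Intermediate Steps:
T(c, F) = 2 (T(c, F) = 5 - (3 + 0)**2/3 = 5 - 1/3*3**2 = 5 - 1/3*9 = 5 - 3 = 2)
(30756 + 12348) + (((T(-1, (3 + 4)*(q + 5)) + 0) - 8)*10)*6 = (30756 + 12348) + (((2 + 0) - 8)*10)*6 = 43104 + ((2 - 8)*10)*6 = 43104 - 6*10*6 = 43104 - 60*6 = 43104 - 360 = 42744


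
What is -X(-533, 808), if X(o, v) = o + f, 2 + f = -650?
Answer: 1185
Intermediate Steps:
f = -652 (f = -2 - 650 = -652)
X(o, v) = -652 + o (X(o, v) = o - 652 = -652 + o)
-X(-533, 808) = -(-652 - 533) = -1*(-1185) = 1185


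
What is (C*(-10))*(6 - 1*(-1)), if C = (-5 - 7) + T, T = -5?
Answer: 1190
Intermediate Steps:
C = -17 (C = (-5 - 7) - 5 = -12 - 5 = -17)
(C*(-10))*(6 - 1*(-1)) = (-17*(-10))*(6 - 1*(-1)) = 170*(6 + 1) = 170*7 = 1190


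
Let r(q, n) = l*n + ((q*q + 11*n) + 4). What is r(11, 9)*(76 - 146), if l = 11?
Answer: -22610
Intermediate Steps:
r(q, n) = 4 + q² + 22*n (r(q, n) = 11*n + ((q*q + 11*n) + 4) = 11*n + ((q² + 11*n) + 4) = 11*n + (4 + q² + 11*n) = 4 + q² + 22*n)
r(11, 9)*(76 - 146) = (4 + 11² + 22*9)*(76 - 146) = (4 + 121 + 198)*(-70) = 323*(-70) = -22610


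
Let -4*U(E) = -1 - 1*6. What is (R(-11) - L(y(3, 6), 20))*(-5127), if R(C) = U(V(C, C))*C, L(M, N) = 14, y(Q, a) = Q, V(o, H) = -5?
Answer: 681891/4 ≈ 1.7047e+5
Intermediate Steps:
U(E) = 7/4 (U(E) = -(-1 - 1*6)/4 = -(-1 - 6)/4 = -1/4*(-7) = 7/4)
R(C) = 7*C/4
(R(-11) - L(y(3, 6), 20))*(-5127) = ((7/4)*(-11) - 1*14)*(-5127) = (-77/4 - 14)*(-5127) = -133/4*(-5127) = 681891/4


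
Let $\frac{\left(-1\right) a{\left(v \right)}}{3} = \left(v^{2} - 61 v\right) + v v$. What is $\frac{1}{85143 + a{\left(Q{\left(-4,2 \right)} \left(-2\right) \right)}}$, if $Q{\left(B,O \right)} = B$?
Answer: $\frac{1}{86223} \approx 1.1598 \cdot 10^{-5}$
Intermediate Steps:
$a{\left(v \right)} = - 6 v^{2} + 183 v$ ($a{\left(v \right)} = - 3 \left(\left(v^{2} - 61 v\right) + v v\right) = - 3 \left(\left(v^{2} - 61 v\right) + v^{2}\right) = - 3 \left(- 61 v + 2 v^{2}\right) = - 6 v^{2} + 183 v$)
$\frac{1}{85143 + a{\left(Q{\left(-4,2 \right)} \left(-2\right) \right)}} = \frac{1}{85143 + 3 \left(\left(-4\right) \left(-2\right)\right) \left(61 - 2 \left(\left(-4\right) \left(-2\right)\right)\right)} = \frac{1}{85143 + 3 \cdot 8 \left(61 - 16\right)} = \frac{1}{85143 + 3 \cdot 8 \cdot 45} = \frac{1}{85143 + 1080} = \frac{1}{86223}$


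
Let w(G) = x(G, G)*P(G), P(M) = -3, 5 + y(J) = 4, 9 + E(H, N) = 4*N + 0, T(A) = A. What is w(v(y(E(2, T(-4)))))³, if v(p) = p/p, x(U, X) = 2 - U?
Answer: -27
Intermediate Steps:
E(H, N) = -9 + 4*N (E(H, N) = -9 + (4*N + 0) = -9 + 4*N)
y(J) = -1 (y(J) = -5 + 4 = -1)
v(p) = 1
w(G) = -6 + 3*G (w(G) = (2 - G)*(-3) = -6 + 3*G)
w(v(y(E(2, T(-4)))))³ = (-6 + 3*1)³ = (-6 + 3)³ = (-3)³ = -27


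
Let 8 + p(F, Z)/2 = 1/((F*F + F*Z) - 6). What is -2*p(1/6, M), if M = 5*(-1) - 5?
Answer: 8944/275 ≈ 32.524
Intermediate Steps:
M = -10 (M = -5 - 5 = -10)
p(F, Z) = -16 + 2/(-6 + F² + F*Z) (p(F, Z) = -16 + 2/((F*F + F*Z) - 6) = -16 + 2/((F² + F*Z) - 6) = -16 + 2/(-6 + F² + F*Z))
-2*p(1/6, M) = -4*(49 - 8*(1/6)² - 8*(-10)/6)/(-6 + (1/6)² - 10/6) = -4*(49 - 8*(⅙)² - 8*⅙*(-10))/(-6 + (⅙)² + (⅙)*(-10)) = -4*(49 - 8*1/36 + 40/3)/(-6 + 1/36 - 5/3) = -4*(49 - 2/9 + 40/3)/(-275/36) = -4*(-36)*559/(275*9) = -2*(-4472/275) = 8944/275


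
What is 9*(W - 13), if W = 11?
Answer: -18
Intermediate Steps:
9*(W - 13) = 9*(11 - 13) = 9*(-2) = -18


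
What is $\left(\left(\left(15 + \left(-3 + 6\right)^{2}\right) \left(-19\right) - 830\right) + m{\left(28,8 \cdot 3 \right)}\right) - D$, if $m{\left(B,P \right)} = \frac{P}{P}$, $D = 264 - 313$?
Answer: $-1236$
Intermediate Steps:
$D = -49$ ($D = 264 - 313 = -49$)
$m{\left(B,P \right)} = 1$
$\left(\left(\left(15 + \left(-3 + 6\right)^{2}\right) \left(-19\right) - 830\right) + m{\left(28,8 \cdot 3 \right)}\right) - D = \left(\left(\left(15 + \left(-3 + 6\right)^{2}\right) \left(-19\right) - 830\right) + 1\right) - -49 = \left(\left(\left(15 + 3^{2}\right) \left(-19\right) - 830\right) + 1\right) + 49 = \left(\left(\left(15 + 9\right) \left(-19\right) - 830\right) + 1\right) + 49 = \left(\left(24 \left(-19\right) - 830\right) + 1\right) + 49 = \left(\left(-456 - 830\right) + 1\right) + 49 = \left(-1286 + 1\right) + 49 = -1285 + 49 = -1236$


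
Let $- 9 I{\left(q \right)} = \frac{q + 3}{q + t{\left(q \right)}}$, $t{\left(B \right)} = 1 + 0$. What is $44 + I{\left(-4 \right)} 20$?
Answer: $\frac{1168}{27} \approx 43.259$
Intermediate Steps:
$t{\left(B \right)} = 1$
$I{\left(q \right)} = - \frac{3 + q}{9 \left(1 + q\right)}$ ($I{\left(q \right)} = - \frac{\left(q + 3\right) \frac{1}{q + 1}}{9} = - \frac{\left(3 + q\right) \frac{1}{1 + q}}{9} = - \frac{\frac{1}{1 + q} \left(3 + q\right)}{9} = - \frac{3 + q}{9 \left(1 + q\right)}$)
$44 + I{\left(-4 \right)} 20 = 44 + \frac{-3 - -4}{9 \left(1 - 4\right)} 20 = 44 + \frac{-3 + 4}{9 \left(-3\right)} 20 = 44 + \frac{1}{9} \left(- \frac{1}{3}\right) 1 \cdot 20 = 44 - \frac{20}{27} = \frac{1168}{27}$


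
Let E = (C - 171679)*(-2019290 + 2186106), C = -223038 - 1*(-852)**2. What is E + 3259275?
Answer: -186934253461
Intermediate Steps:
C = -948942 (C = -223038 - 1*725904 = -223038 - 725904 = -948942)
E = -186937512736 (E = (-948942 - 171679)*(-2019290 + 2186106) = -1120621*166816 = -186937512736)
E + 3259275 = -186937512736 + 3259275 = -186934253461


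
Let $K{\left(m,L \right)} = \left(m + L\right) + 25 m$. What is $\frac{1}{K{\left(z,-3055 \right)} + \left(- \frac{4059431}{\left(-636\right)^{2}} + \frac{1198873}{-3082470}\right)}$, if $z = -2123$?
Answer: $- \frac{207807797520}{12107593964533823} \approx -1.7163 \cdot 10^{-5}$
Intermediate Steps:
$K{\left(m,L \right)} = L + 26 m$ ($K{\left(m,L \right)} = \left(L + m\right) + 25 m = L + 26 m$)
$\frac{1}{K{\left(z,-3055 \right)} + \left(- \frac{4059431}{\left(-636\right)^{2}} + \frac{1198873}{-3082470}\right)} = \frac{1}{\left(-3055 + 26 \left(-2123\right)\right) + \left(- \frac{4059431}{\left(-636\right)^{2}} + \frac{1198873}{-3082470}\right)} = \frac{1}{\left(-3055 - 55198\right) + \left(- \frac{4059431}{404496} + 1198873 \left(- \frac{1}{3082470}\right)\right)} = \frac{1}{-58253 - \frac{2166335601263}{207807797520}} = \frac{1}{- \frac{12107593964533823}{207807797520}} = - \frac{207807797520}{12107593964533823}$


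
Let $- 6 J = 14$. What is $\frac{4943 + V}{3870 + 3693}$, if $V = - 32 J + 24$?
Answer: $\frac{15125}{22689} \approx 0.66662$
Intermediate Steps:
$J = - \frac{7}{3}$ ($J = \left(- \frac{1}{6}\right) 14 = - \frac{7}{3} \approx -2.3333$)
$V = \frac{296}{3}$ ($V = \left(-32\right) \left(- \frac{7}{3}\right) + 24 = \frac{224}{3} + 24 = \frac{296}{3} \approx 98.667$)
$\frac{4943 + V}{3870 + 3693} = \frac{4943 + \frac{296}{3}}{3870 + 3693} = \frac{15125}{3 \cdot 7563} = \frac{15125}{3} \cdot \frac{1}{7563} = \frac{15125}{22689}$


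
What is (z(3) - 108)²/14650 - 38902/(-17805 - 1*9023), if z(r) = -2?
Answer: 8945331/3930302 ≈ 2.2760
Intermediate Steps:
(z(3) - 108)²/14650 - 38902/(-17805 - 1*9023) = (-2 - 108)²/14650 - 38902/(-17805 - 1*9023) = (-110)²*(1/14650) - 38902/(-17805 - 9023) = 12100*(1/14650) - 38902/(-26828) = 242/293 - 38902*(-1/26828) = 242/293 + 19451/13414 = 8945331/3930302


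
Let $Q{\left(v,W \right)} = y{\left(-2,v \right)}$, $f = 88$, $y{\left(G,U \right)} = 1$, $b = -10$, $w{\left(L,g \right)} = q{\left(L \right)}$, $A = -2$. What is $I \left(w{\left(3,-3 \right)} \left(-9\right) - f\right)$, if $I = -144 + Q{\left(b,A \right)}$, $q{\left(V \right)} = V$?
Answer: $16445$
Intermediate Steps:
$w{\left(L,g \right)} = L$
$Q{\left(v,W \right)} = 1$
$I = -143$ ($I = -144 + 1 = -143$)
$I \left(w{\left(3,-3 \right)} \left(-9\right) - f\right) = - 143 \left(3 \left(-9\right) - 88\right) = - 143 \left(-27 - 88\right) = \left(-143\right) \left(-115\right) = 16445$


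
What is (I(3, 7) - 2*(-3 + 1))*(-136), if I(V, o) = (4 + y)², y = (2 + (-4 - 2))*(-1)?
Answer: -9248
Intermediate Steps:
y = 4 (y = (2 - 6)*(-1) = -4*(-1) = 4)
I(V, o) = 64 (I(V, o) = (4 + 4)² = 8² = 64)
(I(3, 7) - 2*(-3 + 1))*(-136) = (64 - 2*(-3 + 1))*(-136) = (64 - 2*(-2))*(-136) = (64 + 4)*(-136) = 68*(-136) = -9248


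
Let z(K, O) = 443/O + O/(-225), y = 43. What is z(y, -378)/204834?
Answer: 4801/1935681300 ≈ 2.4803e-6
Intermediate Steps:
z(K, O) = 443/O - O/225 (z(K, O) = 443/O + O*(-1/225) = 443/O - O/225)
z(y, -378)/204834 = (443/(-378) - 1/225*(-378))/204834 = (443*(-1/378) + 42/25)*(1/204834) = (-443/378 + 42/25)*(1/204834) = (4801/9450)*(1/204834) = 4801/1935681300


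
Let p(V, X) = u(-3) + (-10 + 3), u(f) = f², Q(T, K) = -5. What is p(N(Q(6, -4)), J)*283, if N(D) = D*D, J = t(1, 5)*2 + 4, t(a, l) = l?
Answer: 566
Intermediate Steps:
J = 14 (J = 5*2 + 4 = 10 + 4 = 14)
N(D) = D²
p(V, X) = 2 (p(V, X) = (-3)² + (-10 + 3) = 9 - 7 = 2)
p(N(Q(6, -4)), J)*283 = 2*283 = 566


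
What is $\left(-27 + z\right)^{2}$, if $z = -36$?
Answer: $3969$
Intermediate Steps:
$\left(-27 + z\right)^{2} = \left(-27 - 36\right)^{2} = \left(-63\right)^{2} = 3969$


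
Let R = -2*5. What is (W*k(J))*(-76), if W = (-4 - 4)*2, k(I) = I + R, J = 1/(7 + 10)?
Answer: -205504/17 ≈ -12088.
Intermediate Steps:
J = 1/17 ≈ 0.058824
R = -10
k(I) = -10 + I (k(I) = I - 10 = -10 + I)
W = -16 (W = -8*2 = -16)
(W*k(J))*(-76) = -16*(-10 + 1/17)*(-76) = -16*(-169/17)*(-76) = (2704/17)*(-76) = -205504/17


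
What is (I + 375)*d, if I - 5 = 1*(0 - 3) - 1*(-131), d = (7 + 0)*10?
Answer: 35560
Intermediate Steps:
d = 70 (d = 7*10 = 70)
I = 133 (I = 5 + (1*(0 - 3) - 1*(-131)) = 5 + (1*(-3) + 131) = 5 + (-3 + 131) = 5 + 128 = 133)
(I + 375)*d = (133 + 375)*70 = 508*70 = 35560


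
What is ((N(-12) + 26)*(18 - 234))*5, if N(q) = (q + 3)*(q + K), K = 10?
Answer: -47520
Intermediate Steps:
N(q) = (3 + q)*(10 + q) (N(q) = (q + 3)*(q + 10) = (3 + q)*(10 + q))
((N(-12) + 26)*(18 - 234))*5 = (((30 + (-12)² + 13*(-12)) + 26)*(18 - 234))*5 = (((30 + 144 - 156) + 26)*(-216))*5 = ((18 + 26)*(-216))*5 = (44*(-216))*5 = -9504*5 = -47520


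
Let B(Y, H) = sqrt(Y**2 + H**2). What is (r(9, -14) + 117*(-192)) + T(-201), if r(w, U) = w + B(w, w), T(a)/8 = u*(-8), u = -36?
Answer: -20151 + 9*sqrt(2) ≈ -20138.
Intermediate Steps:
T(a) = 2304 (T(a) = 8*(-36*(-8)) = 8*288 = 2304)
B(Y, H) = sqrt(H**2 + Y**2)
r(w, U) = w + sqrt(2)*sqrt(w**2) (r(w, U) = w + sqrt(w**2 + w**2) = w + sqrt(2*w**2) = w + sqrt(2)*sqrt(w**2))
(r(9, -14) + 117*(-192)) + T(-201) = ((9 + sqrt(2)*sqrt(9**2)) + 117*(-192)) + 2304 = ((9 + sqrt(2)*sqrt(81)) - 22464) + 2304 = ((9 + sqrt(2)*9) - 22464) + 2304 = ((9 + 9*sqrt(2)) - 22464) + 2304 = (-22455 + 9*sqrt(2)) + 2304 = -20151 + 9*sqrt(2)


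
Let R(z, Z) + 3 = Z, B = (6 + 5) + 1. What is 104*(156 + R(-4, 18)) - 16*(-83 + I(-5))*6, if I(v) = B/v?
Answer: 129912/5 ≈ 25982.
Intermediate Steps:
B = 12 (B = 11 + 1 = 12)
I(v) = 12/v
R(z, Z) = -3 + Z
104*(156 + R(-4, 18)) - 16*(-83 + I(-5))*6 = 104*(156 + (-3 + 18)) - 16*(-83 + 12/(-5))*6 = 104*(156 + 15) - 16*(-83 + 12*(-⅕))*6 = 104*171 - 16*(-83 - 12/5)*6 = 17784 - 16*(-427/5)*6 = 17784 - (-6832)*6/5 = 17784 - 1*(-40992/5) = 17784 + 40992/5 = 129912/5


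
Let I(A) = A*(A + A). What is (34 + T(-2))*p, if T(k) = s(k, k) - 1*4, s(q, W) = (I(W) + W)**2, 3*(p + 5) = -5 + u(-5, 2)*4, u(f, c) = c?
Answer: -264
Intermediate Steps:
I(A) = 2*A**2 (I(A) = A*(2*A) = 2*A**2)
p = -4 (p = -5 + (-5 + 2*4)/3 = -5 + (-5 + 8)/3 = -5 + (1/3)*3 = -5 + 1 = -4)
s(q, W) = (W + 2*W**2)**2 (s(q, W) = (2*W**2 + W)**2 = (W + 2*W**2)**2)
T(k) = -4 + k**2*(1 + 2*k)**2 (T(k) = k**2*(1 + 2*k)**2 - 1*4 = k**2*(1 + 2*k)**2 - 4 = -4 + k**2*(1 + 2*k)**2)
(34 + T(-2))*p = (34 + (-4 + (-2)**2*(1 + 2*(-2))**2))*(-4) = (34 + (-4 + 4*(1 - 4)**2))*(-4) = (34 + (-4 + 4*(-3)**2))*(-4) = (34 + (-4 + 4*9))*(-4) = (34 + (-4 + 36))*(-4) = (34 + 32)*(-4) = 66*(-4) = -264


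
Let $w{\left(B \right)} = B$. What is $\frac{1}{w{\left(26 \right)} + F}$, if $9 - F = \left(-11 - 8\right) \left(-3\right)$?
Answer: $- \frac{1}{22} \approx -0.045455$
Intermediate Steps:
$F = -48$ ($F = 9 - \left(-11 - 8\right) \left(-3\right) = 9 - \left(-19\right) \left(-3\right) = 9 - 57 = -48$)
$\frac{1}{w{\left(26 \right)} + F} = \frac{1}{26 - 48} = \frac{1}{-22} = - \frac{1}{22}$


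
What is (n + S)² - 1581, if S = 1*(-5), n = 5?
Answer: -1581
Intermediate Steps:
S = -5
(n + S)² - 1581 = (5 - 5)² - 1581 = 0² - 1581 = 0 - 1581 = -1581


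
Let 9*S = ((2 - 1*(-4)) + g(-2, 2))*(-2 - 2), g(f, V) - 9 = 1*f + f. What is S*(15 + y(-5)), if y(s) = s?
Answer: -440/9 ≈ -48.889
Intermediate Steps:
g(f, V) = 9 + 2*f (g(f, V) = 9 + (1*f + f) = 9 + (f + f) = 9 + 2*f)
S = -44/9 (S = (((2 - 1*(-4)) + (9 + 2*(-2)))*(-2 - 2))/9 = (((2 + 4) + (9 - 4))*(-4))/9 = ((6 + 5)*(-4))/9 = (11*(-4))/9 = (1/9)*(-44) = -44/9 ≈ -4.8889)
S*(15 + y(-5)) = -44*(15 - 5)/9 = -44/9*10 = -440/9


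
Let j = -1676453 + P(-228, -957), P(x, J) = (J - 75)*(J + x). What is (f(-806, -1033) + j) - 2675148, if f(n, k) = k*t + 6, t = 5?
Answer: -3133840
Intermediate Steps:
P(x, J) = (-75 + J)*(J + x)
j = -453533 (j = -1676453 + ((-957)² - 75*(-957) - 75*(-228) - 957*(-228)) = -1676453 + (915849 + 71775 + 17100 + 218196) = -1676453 + 1222920 = -453533)
f(n, k) = 6 + 5*k (f(n, k) = k*5 + 6 = 5*k + 6 = 6 + 5*k)
(f(-806, -1033) + j) - 2675148 = ((6 + 5*(-1033)) - 453533) - 2675148 = ((6 - 5165) - 453533) - 2675148 = (-5159 - 453533) - 2675148 = -458692 - 2675148 = -3133840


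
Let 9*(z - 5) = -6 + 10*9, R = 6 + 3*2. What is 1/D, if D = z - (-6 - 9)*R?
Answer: 3/583 ≈ 0.0051458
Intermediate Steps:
R = 12 (R = 6 + 6 = 12)
z = 43/3 (z = 5 + (-6 + 10*9)/9 = 5 + (-6 + 90)/9 = 5 + (⅑)*84 = 5 + 28/3 = 43/3 ≈ 14.333)
D = 583/3 (D = 43/3 - (-6 - 9)*12 = 43/3 - (-15)*12 = 43/3 - 1*(-180) = 43/3 + 180 = 583/3 ≈ 194.33)
1/D = 1/(583/3) = 3/583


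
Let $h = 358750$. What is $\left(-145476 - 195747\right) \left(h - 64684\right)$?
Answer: $-100342082718$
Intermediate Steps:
$\left(-145476 - 195747\right) \left(h - 64684\right) = \left(-145476 - 195747\right) \left(358750 - 64684\right) = \left(-341223\right) 294066 = -100342082718$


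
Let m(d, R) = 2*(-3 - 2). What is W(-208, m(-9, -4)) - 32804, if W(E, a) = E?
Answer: -33012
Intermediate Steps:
m(d, R) = -10 (m(d, R) = 2*(-5) = -10)
W(-208, m(-9, -4)) - 32804 = -208 - 32804 = -33012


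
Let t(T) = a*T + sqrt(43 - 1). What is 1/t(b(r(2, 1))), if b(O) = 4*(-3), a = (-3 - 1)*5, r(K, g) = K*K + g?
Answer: 40/9593 - sqrt(42)/57558 ≈ 0.0040571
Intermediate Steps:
r(K, g) = g + K**2 (r(K, g) = K**2 + g = g + K**2)
a = -20 (a = -4*5 = -20)
b(O) = -12
t(T) = sqrt(42) - 20*T (t(T) = -20*T + sqrt(43 - 1) = -20*T + sqrt(42) = sqrt(42) - 20*T)
1/t(b(r(2, 1))) = 1/(sqrt(42) - 20*(-12)) = 1/(sqrt(42) + 240) = 1/(240 + sqrt(42))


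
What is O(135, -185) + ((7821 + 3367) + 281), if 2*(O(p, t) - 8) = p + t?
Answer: 11452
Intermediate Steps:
O(p, t) = 8 + p/2 + t/2 (O(p, t) = 8 + (p + t)/2 = 8 + (p/2 + t/2) = 8 + p/2 + t/2)
O(135, -185) + ((7821 + 3367) + 281) = (8 + (½)*135 + (½)*(-185)) + ((7821 + 3367) + 281) = (8 + 135/2 - 185/2) + (11188 + 281) = -17 + 11469 = 11452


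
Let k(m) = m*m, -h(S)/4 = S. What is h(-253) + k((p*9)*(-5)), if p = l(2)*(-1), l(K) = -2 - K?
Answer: 33412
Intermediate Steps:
h(S) = -4*S
p = 4 (p = (-2 - 1*2)*(-1) = (-2 - 2)*(-1) = -4*(-1) = 4)
k(m) = m²
h(-253) + k((p*9)*(-5)) = -4*(-253) + ((4*9)*(-5))² = 1012 + (36*(-5))² = 1012 + (-180)² = 1012 + 32400 = 33412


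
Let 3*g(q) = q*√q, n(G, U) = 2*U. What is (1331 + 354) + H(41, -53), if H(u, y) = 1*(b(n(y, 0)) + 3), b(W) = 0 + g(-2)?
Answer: 1688 - 2*I*√2/3 ≈ 1688.0 - 0.94281*I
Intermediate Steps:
g(q) = q^(3/2)/3 (g(q) = (q*√q)/3 = q^(3/2)/3)
b(W) = -2*I*√2/3 (b(W) = 0 + (-2)^(3/2)/3 = 0 + (-2*I*√2)/3 = 0 - 2*I*√2/3 = -2*I*√2/3)
H(u, y) = 3 - 2*I*√2/3 (H(u, y) = 1*(-2*I*√2/3 + 3) = 1*(3 - 2*I*√2/3) = 3 - 2*I*√2/3)
(1331 + 354) + H(41, -53) = (1331 + 354) + (3 - 2*I*√2/3) = 1685 + (3 - 2*I*√2/3) = 1688 - 2*I*√2/3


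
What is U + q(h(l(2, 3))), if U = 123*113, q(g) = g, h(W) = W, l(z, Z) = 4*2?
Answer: 13907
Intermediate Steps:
l(z, Z) = 8
U = 13899
U + q(h(l(2, 3))) = 13899 + 8 = 13907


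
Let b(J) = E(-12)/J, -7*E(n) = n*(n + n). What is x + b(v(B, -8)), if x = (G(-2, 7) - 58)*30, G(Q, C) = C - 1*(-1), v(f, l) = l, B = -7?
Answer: -10464/7 ≈ -1494.9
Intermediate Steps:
G(Q, C) = 1 + C (G(Q, C) = C + 1 = 1 + C)
E(n) = -2*n**2/7 (E(n) = -n*(n + n)/7 = -n*2*n/7 = -2*n**2/7)
x = -1500 (x = ((1 + 7) - 58)*30 = (8 - 58)*30 = -50*30 = -1500)
b(J) = -288/(7*J) (b(J) = (-2/7*(-12)**2)/J = (-2/7*144)/J = -288/(7*J))
x + b(v(B, -8)) = -1500 - 288/7/(-8) = -1500 - 288/7*(-1/8) = -1500 + 36/7 = -10464/7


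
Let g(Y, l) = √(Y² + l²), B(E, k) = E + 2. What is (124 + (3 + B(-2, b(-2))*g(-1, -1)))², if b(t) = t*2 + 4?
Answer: 16129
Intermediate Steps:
b(t) = 4 + 2*t (b(t) = 2*t + 4 = 4 + 2*t)
B(E, k) = 2 + E
(124 + (3 + B(-2, b(-2))*g(-1, -1)))² = (124 + (3 + (2 - 2)*√((-1)² + (-1)²)))² = (124 + (3 + 0*√(1 + 1)))² = (124 + (3 + 0*√2))² = (124 + (3 + 0))² = (124 + 3)² = 127² = 16129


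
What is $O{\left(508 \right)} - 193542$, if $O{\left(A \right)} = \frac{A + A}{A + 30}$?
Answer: $- \frac{52062290}{269} \approx -1.9354 \cdot 10^{5}$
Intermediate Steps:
$O{\left(A \right)} = \frac{2 A}{30 + A}$
$O{\left(508 \right)} - 193542 = 2 \cdot 508 \frac{1}{30 + 508} - 193542 = 2 \cdot 508 \cdot \frac{1}{538} - 193542 = \frac{508}{269} - 193542 = - \frac{52062290}{269}$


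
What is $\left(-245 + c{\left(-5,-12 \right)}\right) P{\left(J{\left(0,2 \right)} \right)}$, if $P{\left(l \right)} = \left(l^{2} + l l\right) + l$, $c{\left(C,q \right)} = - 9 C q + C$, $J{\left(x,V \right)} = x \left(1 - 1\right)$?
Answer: $0$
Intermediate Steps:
$J{\left(x,V \right)} = 0$ ($J{\left(x,V \right)} = x 0 = 0$)
$c{\left(C,q \right)} = C - 9 C q$ ($c{\left(C,q \right)} = - 9 C q + C = C - 9 C q$)
$P{\left(l \right)} = l + 2 l^{2}$ ($P{\left(l \right)} = \left(l^{2} + l^{2}\right) + l = 2 l^{2} + l = l + 2 l^{2}$)
$\left(-245 + c{\left(-5,-12 \right)}\right) P{\left(J{\left(0,2 \right)} \right)} = \left(-245 - 5 \left(1 - -108\right)\right) 0 \left(1 + 2 \cdot 0\right) = \left(-245 - 5 \left(1 + 108\right)\right) 0 \left(1 + 0\right) = \left(-245 - 545\right) 0 \cdot 1 = \left(-245 - 545\right) 0 = \left(-790\right) 0 = 0$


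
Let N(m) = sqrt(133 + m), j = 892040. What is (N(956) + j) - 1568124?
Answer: -676051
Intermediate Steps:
(N(956) + j) - 1568124 = (sqrt(133 + 956) + 892040) - 1568124 = (sqrt(1089) + 892040) - 1568124 = (33 + 892040) - 1568124 = 892073 - 1568124 = -676051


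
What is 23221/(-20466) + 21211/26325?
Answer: -6562537/19954350 ≈ -0.32888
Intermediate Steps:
23221/(-20466) + 21211/26325 = 23221*(-1/20466) + 21211*(1/26325) = -23221/20466 + 21211/26325 = -6562537/19954350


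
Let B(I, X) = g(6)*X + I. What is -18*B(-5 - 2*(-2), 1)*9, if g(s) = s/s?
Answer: 0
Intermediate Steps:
g(s) = 1
B(I, X) = I + X (B(I, X) = 1*X + I = X + I = I + X)
-18*B(-5 - 2*(-2), 1)*9 = -18*((-5 - 2*(-2)) + 1)*9 = -18*((-5 + 4) + 1)*9 = -18*(-1 + 1)*9 = -18*0*9 = 0*9 = 0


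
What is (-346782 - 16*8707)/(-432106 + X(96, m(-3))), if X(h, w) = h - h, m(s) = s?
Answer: 243047/216053 ≈ 1.1249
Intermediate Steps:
X(h, w) = 0
(-346782 - 16*8707)/(-432106 + X(96, m(-3))) = (-346782 - 16*8707)/(-432106 + 0) = (-346782 - 139312)/(-432106) = -486094*(-1/432106) = 243047/216053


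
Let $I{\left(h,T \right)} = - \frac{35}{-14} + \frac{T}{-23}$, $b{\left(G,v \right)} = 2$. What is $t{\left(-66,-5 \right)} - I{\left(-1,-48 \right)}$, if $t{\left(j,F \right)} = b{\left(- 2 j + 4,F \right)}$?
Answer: $- \frac{119}{46} \approx -2.587$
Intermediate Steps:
$t{\left(j,F \right)} = 2$
$I{\left(h,T \right)} = \frac{5}{2} - \frac{T}{23}$ ($I{\left(h,T \right)} = \left(-35\right) \left(- \frac{1}{14}\right) + T \left(- \frac{1}{23}\right) = \frac{5}{2} - \frac{T}{23}$)
$t{\left(-66,-5 \right)} - I{\left(-1,-48 \right)} = 2 - \left(\frac{5}{2} - - \frac{48}{23}\right) = 2 - \left(\frac{5}{2} + \frac{48}{23}\right) = 2 - \frac{211}{46} = - \frac{119}{46}$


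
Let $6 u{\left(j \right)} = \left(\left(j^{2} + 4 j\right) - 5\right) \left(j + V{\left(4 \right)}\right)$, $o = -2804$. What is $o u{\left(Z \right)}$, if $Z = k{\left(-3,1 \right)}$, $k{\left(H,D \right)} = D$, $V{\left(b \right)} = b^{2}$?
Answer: $0$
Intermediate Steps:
$Z = 1$
$u{\left(j \right)} = \frac{\left(16 + j\right) \left(-5 + j^{2} + 4 j\right)}{6}$ ($u{\left(j \right)} = \frac{\left(\left(j^{2} + 4 j\right) - 5\right) \left(j + 4^{2}\right)}{6} = \frac{\left(-5 + j^{2} + 4 j\right) \left(j + 16\right)}{6} = \frac{\left(-5 + j^{2} + 4 j\right) \left(16 + j\right)}{6} = \frac{\left(16 + j\right) \left(-5 + j^{2} + 4 j\right)}{6}$)
$o u{\left(Z \right)} = - 2804 \left(- \frac{40}{3} + \frac{1^{3}}{6} + \frac{10 \cdot 1^{2}}{3} + \frac{59}{6} \cdot 1\right) = - 2804 \left(- \frac{40}{3} + \frac{1}{6} \cdot 1 + \frac{10}{3} \cdot 1 + \frac{59}{6}\right) = - 2804 \left(- \frac{40}{3} + \frac{1}{6} + \frac{10}{3} + \frac{59}{6}\right) = \left(-2804\right) 0 = 0$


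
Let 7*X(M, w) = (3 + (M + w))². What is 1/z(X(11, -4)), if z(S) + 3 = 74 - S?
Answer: 7/397 ≈ 0.017632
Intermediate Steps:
X(M, w) = (3 + M + w)²/7 (X(M, w) = (3 + (M + w))²/7 = (3 + M + w)²/7)
z(S) = 71 - S (z(S) = -3 + (74 - S) = 71 - S)
1/z(X(11, -4)) = 1/(71 - (3 + 11 - 4)²/7) = 1/(71 - 10²/7) = 1/(71 - 100/7) = 1/(397/7) = 7/397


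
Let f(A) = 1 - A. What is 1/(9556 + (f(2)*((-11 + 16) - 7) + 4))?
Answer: 1/9562 ≈ 0.00010458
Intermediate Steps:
1/(9556 + (f(2)*((-11 + 16) - 7) + 4)) = 1/(9556 + ((1 - 1*2)*((-11 + 16) - 7) + 4)) = 1/(9556 + ((1 - 2)*(5 - 7) + 4)) = 1/(9556 + (-1*(-2) + 4)) = 1/(9556 + (2 + 4)) = 1/(9556 + 6) = 1/9562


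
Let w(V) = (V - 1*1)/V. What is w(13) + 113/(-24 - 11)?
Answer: -1049/455 ≈ -2.3055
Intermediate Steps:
w(V) = (-1 + V)/V (w(V) = (V - 1)/V = (-1 + V)/V)
w(13) + 113/(-24 - 11) = (-1 + 13)/13 + 113/(-24 - 11) = (1/13)*12 + 113/(-35) = 12/13 - 1/35*113 = 12/13 - 113/35 = -1049/455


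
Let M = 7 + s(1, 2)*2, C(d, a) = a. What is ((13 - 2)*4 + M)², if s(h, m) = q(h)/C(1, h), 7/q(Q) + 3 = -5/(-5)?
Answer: 1936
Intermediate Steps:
q(Q) = -7/2 (q(Q) = 7/(-3 - 5/(-5)) = 7/(-3 - 5*(-⅕)) = 7/(-3 + 1) = 7/(-2) = 7*(-½) = -7/2)
s(h, m) = -7/(2*h)
M = 0 (M = 7 - 7/2/1*2 = 7 - 7/2*1*2 = 7 - 7/2*2 = 7 - 7 = 0)
((13 - 2)*4 + M)² = ((13 - 2)*4 + 0)² = (11*4 + 0)² = (44 + 0)² = 44² = 1936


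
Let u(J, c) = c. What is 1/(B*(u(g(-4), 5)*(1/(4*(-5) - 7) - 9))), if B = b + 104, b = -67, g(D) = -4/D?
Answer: -27/45140 ≈ -0.00059814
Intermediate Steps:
B = 37 (B = -67 + 104 = 37)
1/(B*(u(g(-4), 5)*(1/(4*(-5) - 7) - 9))) = 1/(37*(5*(1/(4*(-5) - 7) - 9))) = 1/(37*(5*(1/(-20 - 7) - 9))) = 1/(37*(5*(1/(-27) - 9))) = 1/(37*(5*(-1/27 - 9))) = 1/(37*(5*(-244/27))) = 1/(37*(-1220/27)) = 1/(-45140/27) = -27/45140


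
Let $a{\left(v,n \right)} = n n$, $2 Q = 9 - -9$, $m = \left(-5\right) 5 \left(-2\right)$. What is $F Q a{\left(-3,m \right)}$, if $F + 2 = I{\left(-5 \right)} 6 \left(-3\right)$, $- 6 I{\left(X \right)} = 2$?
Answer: $90000$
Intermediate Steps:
$I{\left(X \right)} = - \frac{1}{3}$ ($I{\left(X \right)} = \left(- \frac{1}{6}\right) 2 = - \frac{1}{3}$)
$m = 50$ ($m = \left(-25\right) \left(-2\right) = 50$)
$Q = 9$ ($Q = \frac{9 - -9}{2} = \frac{9 + 9}{2} = \frac{1}{2} \cdot 18 = 9$)
$a{\left(v,n \right)} = n^{2}$
$F = 4$ ($F = -2 + \left(- \frac{1}{3}\right) 6 \left(-3\right) = -2 - -6 = -2 + 6 = 4$)
$F Q a{\left(-3,m \right)} = 4 \cdot 9 \cdot 50^{2} = 36 \cdot 2500 = 90000$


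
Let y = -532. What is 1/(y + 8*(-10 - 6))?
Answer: -1/660 ≈ -0.0015152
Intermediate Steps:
1/(y + 8*(-10 - 6)) = 1/(-532 + 8*(-10 - 6)) = 1/(-532 + 8*(-16)) = 1/(-532 - 128) = 1/(-660) = -1/660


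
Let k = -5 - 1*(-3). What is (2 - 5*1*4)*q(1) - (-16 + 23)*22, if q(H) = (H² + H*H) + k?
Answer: -154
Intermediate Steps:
k = -2 (k = -5 + 3 = -2)
q(H) = -2 + 2*H² (q(H) = (H² + H*H) - 2 = (H² + H²) - 2 = 2*H² - 2 = -2 + 2*H²)
(2 - 5*1*4)*q(1) - (-16 + 23)*22 = (2 - 5*1*4)*(-2 + 2*1²) - (-16 + 23)*22 = (2 - 5*4)*(-2 + 2*1) - 7*22 = (2 - 20)*(-2 + 2) - 1*154 = -18*0 - 154 = 0 - 154 = -154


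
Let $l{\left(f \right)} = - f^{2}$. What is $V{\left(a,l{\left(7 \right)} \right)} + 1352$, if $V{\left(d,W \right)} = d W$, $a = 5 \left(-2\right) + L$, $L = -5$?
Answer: $2087$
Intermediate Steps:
$a = -15$ ($a = 5 \left(-2\right) - 5 = -10 - 5 = -15$)
$V{\left(d,W \right)} = W d$
$V{\left(a,l{\left(7 \right)} \right)} + 1352 = - 7^{2} \left(-15\right) + 1352 = \left(-1\right) 49 \left(-15\right) + 1352 = \left(-49\right) \left(-15\right) + 1352 = 735 + 1352 = 2087$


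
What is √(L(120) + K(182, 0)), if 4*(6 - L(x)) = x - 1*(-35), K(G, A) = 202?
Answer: √677/2 ≈ 13.010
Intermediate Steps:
L(x) = -11/4 - x/4 (L(x) = 6 - (x - 1*(-35))/4 = 6 - (x + 35)/4 = 6 - (35 + x)/4 = 6 + (-35/4 - x/4) = -11/4 - x/4)
√(L(120) + K(182, 0)) = √((-11/4 - ¼*120) + 202) = √((-11/4 - 30) + 202) = √(-131/4 + 202) = √(677/4) = √677/2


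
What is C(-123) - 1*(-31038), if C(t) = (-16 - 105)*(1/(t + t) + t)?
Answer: 11296687/246 ≈ 45922.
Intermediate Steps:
C(t) = -121*t - 121/(2*t) (C(t) = -121*(1/(2*t) + t) = -121*(t + 1/(2*t)) = -121*t - 121/(2*t))
C(-123) - 1*(-31038) = (-121*(-123) - 121/2/(-123)) - 1*(-31038) = (14883 - 121/2*(-1/123)) + 31038 = (14883 + 121/246) + 31038 = 3661339/246 + 31038 = 11296687/246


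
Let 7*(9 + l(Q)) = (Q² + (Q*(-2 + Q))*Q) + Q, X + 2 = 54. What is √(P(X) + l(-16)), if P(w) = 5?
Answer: 2*I*√157 ≈ 25.06*I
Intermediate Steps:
X = 52 (X = -2 + 54 = 52)
l(Q) = -9 + Q/7 + Q²/7 + Q²*(-2 + Q)/7 (l(Q) = -9 + ((Q² + (Q*(-2 + Q))*Q) + Q)/7 = -9 + ((Q² + Q²*(-2 + Q)) + Q)/7 = -9 + (Q + Q² + Q²*(-2 + Q))/7 = -9 + (Q/7 + Q²/7 + Q²*(-2 + Q)/7) = -9 + Q/7 + Q²/7 + Q²*(-2 + Q)/7)
√(P(X) + l(-16)) = √(5 + (-9 - ⅐*(-16)² + (⅐)*(-16) + (⅐)*(-16)³)) = √(5 + (-9 - ⅐*256 - 16/7 + (⅐)*(-4096))) = √(5 + (-9 - 256/7 - 16/7 - 4096/7)) = √(5 - 633) = √(-628) = 2*I*√157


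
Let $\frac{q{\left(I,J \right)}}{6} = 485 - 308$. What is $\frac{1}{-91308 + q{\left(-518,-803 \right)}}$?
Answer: $- \frac{1}{90246} \approx -1.1081 \cdot 10^{-5}$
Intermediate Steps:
$q{\left(I,J \right)} = 1062$ ($q{\left(I,J \right)} = 6 \left(485 - 308\right) = 6 \cdot 177 = 1062$)
$\frac{1}{-91308 + q{\left(-518,-803 \right)}} = \frac{1}{-91308 + 1062} = \frac{1}{-90246} = - \frac{1}{90246}$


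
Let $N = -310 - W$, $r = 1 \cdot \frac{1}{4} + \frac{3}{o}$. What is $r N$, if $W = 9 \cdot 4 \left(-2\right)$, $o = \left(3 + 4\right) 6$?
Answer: $- \frac{153}{2} \approx -76.5$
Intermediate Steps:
$o = 42$ ($o = 7 \cdot 6 = 42$)
$W = -72$ ($W = 36 \left(-2\right) = -72$)
$r = \frac{9}{28}$ ($r = 1 \cdot \frac{1}{4} + \frac{3}{42} = 1 \cdot \frac{1}{4} + 3 \cdot \frac{1}{42} = \frac{1}{4} + \frac{1}{14} = \frac{9}{28} \approx 0.32143$)
$N = -238$ ($N = -310 - -72 = -310 + 72 = -238$)
$r N = \frac{9}{28} \left(-238\right) = - \frac{153}{2}$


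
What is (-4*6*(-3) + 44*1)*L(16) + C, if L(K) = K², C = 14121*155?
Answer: 2218451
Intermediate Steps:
C = 2188755
(-4*6*(-3) + 44*1)*L(16) + C = (-4*6*(-3) + 44*1)*16² + 2188755 = (-24*(-3) + 44)*256 + 2188755 = (72 + 44)*256 + 2188755 = 116*256 + 2188755 = 29696 + 2188755 = 2218451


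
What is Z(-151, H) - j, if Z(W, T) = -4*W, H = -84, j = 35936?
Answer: -35332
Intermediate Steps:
Z(-151, H) - j = -4*(-151) - 1*35936 = 604 - 35936 = -35332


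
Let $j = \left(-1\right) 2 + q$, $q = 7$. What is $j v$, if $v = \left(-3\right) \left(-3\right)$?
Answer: $45$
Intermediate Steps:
$v = 9$
$j = 5$ ($j = \left(-1\right) 2 + 7 = -2 + 7 = 5$)
$j v = 5 \cdot 9 = 45$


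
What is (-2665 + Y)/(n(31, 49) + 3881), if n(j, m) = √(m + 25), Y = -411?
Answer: -11937956/15062087 + 3076*√74/15062087 ≈ -0.79083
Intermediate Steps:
n(j, m) = √(25 + m)
(-2665 + Y)/(n(31, 49) + 3881) = (-2665 - 411)/(√(25 + 49) + 3881) = -3076/(√74 + 3881) = -3076/(3881 + √74)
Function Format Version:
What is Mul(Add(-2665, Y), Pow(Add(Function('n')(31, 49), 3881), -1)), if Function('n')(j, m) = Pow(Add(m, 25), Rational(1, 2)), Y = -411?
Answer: Add(Rational(-11937956, 15062087), Mul(Rational(3076, 15062087), Pow(74, Rational(1, 2)))) ≈ -0.79083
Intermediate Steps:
Function('n')(j, m) = Pow(Add(25, m), Rational(1, 2))
Mul(Add(-2665, Y), Pow(Add(Function('n')(31, 49), 3881), -1)) = Mul(Add(-2665, -411), Pow(Add(Pow(Add(25, 49), Rational(1, 2)), 3881), -1)) = Mul(-3076, Pow(Add(Pow(74, Rational(1, 2)), 3881), -1)) = Mul(-3076, Pow(Add(3881, Pow(74, Rational(1, 2))), -1))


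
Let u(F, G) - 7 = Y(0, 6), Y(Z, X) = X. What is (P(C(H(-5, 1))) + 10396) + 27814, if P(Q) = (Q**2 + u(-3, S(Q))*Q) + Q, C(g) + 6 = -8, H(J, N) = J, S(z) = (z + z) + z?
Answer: 38210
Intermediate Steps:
S(z) = 3*z (S(z) = 2*z + z = 3*z)
C(g) = -14 (C(g) = -6 - 8 = -14)
u(F, G) = 13 (u(F, G) = 7 + 6 = 13)
P(Q) = Q**2 + 14*Q (P(Q) = (Q**2 + 13*Q) + Q = Q**2 + 14*Q)
(P(C(H(-5, 1))) + 10396) + 27814 = (-14*(14 - 14) + 10396) + 27814 = (-14*0 + 10396) + 27814 = (0 + 10396) + 27814 = 10396 + 27814 = 38210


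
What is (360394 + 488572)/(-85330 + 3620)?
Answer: -424483/40855 ≈ -10.390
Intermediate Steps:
(360394 + 488572)/(-85330 + 3620) = 848966/(-81710) = 848966*(-1/81710) = -424483/40855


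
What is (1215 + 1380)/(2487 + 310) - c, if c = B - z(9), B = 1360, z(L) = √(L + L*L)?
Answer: -3801325/2797 + 3*√10 ≈ -1349.6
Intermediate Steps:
z(L) = √(L + L²)
c = 1360 - 3*√10 (c = 1360 - √(9*(1 + 9)) = 1360 - √(9*10) = 1360 - √90 = 1360 - 3*√10 ≈ 1350.5)
(1215 + 1380)/(2487 + 310) - c = (1215 + 1380)/(2487 + 310) - (1360 - 3*√10) = 2595/2797 + (-1360 + 3*√10) = -3801325/2797 + 3*√10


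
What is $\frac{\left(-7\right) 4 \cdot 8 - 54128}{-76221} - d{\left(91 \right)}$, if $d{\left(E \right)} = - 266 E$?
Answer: $\frac{1845059878}{76221} \approx 24207.0$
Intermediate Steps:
$\frac{\left(-7\right) 4 \cdot 8 - 54128}{-76221} - d{\left(91 \right)} = \frac{\left(-7\right) 4 \cdot 8 - 54128}{-76221} - \left(-266\right) 91 = \left(\left(-28\right) 8 - 54128\right) \left(- \frac{1}{76221}\right) - -24206 = \left(-224 - 54128\right) \left(- \frac{1}{76221}\right) + 24206 = \left(-54352\right) \left(- \frac{1}{76221}\right) + 24206 = \frac{54352}{76221} + 24206 = \frac{1845059878}{76221}$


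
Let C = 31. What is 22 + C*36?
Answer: 1138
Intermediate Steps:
22 + C*36 = 22 + 31*36 = 22 + 1116 = 1138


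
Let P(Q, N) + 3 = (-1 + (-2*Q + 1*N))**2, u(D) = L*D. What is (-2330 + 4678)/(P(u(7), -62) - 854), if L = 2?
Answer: 587/1856 ≈ 0.31627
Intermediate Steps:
u(D) = 2*D
P(Q, N) = -3 + (-1 + N - 2*Q)**2 (P(Q, N) = -3 + (-1 + (-2*Q + 1*N))**2 = -3 + (-1 + (-2*Q + N))**2 = -3 + (-1 + (N - 2*Q))**2 = -3 + (-1 + N - 2*Q)**2)
(-2330 + 4678)/(P(u(7), -62) - 854) = (-2330 + 4678)/((-3 + (1 - 1*(-62) + 2*(2*7))**2) - 854) = 2348/((-3 + (1 + 62 + 2*14)**2) - 854) = 2348/((-3 + (1 + 62 + 28)**2) - 854) = 2348/((-3 + 91**2) - 854) = 2348/((-3 + 8281) - 854) = 2348/(8278 - 854) = 2348/7424 = 2348*(1/7424) = 587/1856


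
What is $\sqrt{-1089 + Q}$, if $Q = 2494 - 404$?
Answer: $\sqrt{1001} \approx 31.639$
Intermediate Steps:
$Q = 2090$
$\sqrt{-1089 + Q} = \sqrt{-1089 + 2090} = \sqrt{1001}$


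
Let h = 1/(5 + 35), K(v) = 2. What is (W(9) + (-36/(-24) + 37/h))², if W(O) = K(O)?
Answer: 8803089/4 ≈ 2.2008e+6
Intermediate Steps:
h = 1/40 ≈ 0.025000
W(O) = 2
(W(9) + (-36/(-24) + 37/h))² = (2 + (-36/(-24) + 37/(1/40)))² = (2 + (-36*(-1/24) + 37*40))² = (2 + (3/2 + 1480))² = (2 + 2963/2)² = (2967/2)² = 8803089/4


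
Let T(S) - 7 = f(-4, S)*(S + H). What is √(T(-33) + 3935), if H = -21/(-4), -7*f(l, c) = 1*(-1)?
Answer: √771855/14 ≈ 62.754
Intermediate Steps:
f(l, c) = ⅐ (f(l, c) = -(-1)/7 = -⅐*(-1) = ⅐)
H = 21/4 (H = -21*(-¼) = 21/4 ≈ 5.2500)
T(S) = 31/4 + S/7 (T(S) = 7 + (S + 21/4)/7 = 7 + (21/4 + S)/7 = 7 + (¾ + S/7) = 31/4 + S/7)
√(T(-33) + 3935) = √((31/4 + (⅐)*(-33)) + 3935) = √((31/4 - 33/7) + 3935) = √(85/28 + 3935) = √(110265/28) = √771855/14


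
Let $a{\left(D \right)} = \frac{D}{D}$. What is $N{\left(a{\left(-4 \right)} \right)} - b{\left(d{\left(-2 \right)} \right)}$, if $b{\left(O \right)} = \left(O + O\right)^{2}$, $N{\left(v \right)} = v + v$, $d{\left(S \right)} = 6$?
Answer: $-142$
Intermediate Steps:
$a{\left(D \right)} = 1$
$N{\left(v \right)} = 2 v$
$b{\left(O \right)} = 4 O^{2}$ ($b{\left(O \right)} = \left(2 O\right)^{2} = 4 O^{2}$)
$N{\left(a{\left(-4 \right)} \right)} - b{\left(d{\left(-2 \right)} \right)} = 2 \cdot 1 - 4 \cdot 6^{2} = 2 - 4 \cdot 36 = 2 - 144 = -142$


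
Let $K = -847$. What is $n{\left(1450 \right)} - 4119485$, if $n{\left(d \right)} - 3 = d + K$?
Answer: $-4118879$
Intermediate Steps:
$n{\left(d \right)} = -844 + d$ ($n{\left(d \right)} = 3 + \left(d - 847\right) = 3 + \left(-847 + d\right) = -844 + d$)
$n{\left(1450 \right)} - 4119485 = \left(-844 + 1450\right) - 4119485 = 606 - 4119485 = -4118879$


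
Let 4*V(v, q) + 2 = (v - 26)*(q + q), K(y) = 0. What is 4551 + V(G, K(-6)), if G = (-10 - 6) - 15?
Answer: 9101/2 ≈ 4550.5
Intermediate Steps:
G = -31 (G = -16 - 15 = -31)
V(v, q) = -½ + q*(-26 + v)/2 (V(v, q) = -½ + ((v - 26)*(q + q))/4 = -½ + ((-26 + v)*(2*q))/4 = -½ + (2*q*(-26 + v))/4 = -½ + q*(-26 + v)/2)
4551 + V(G, K(-6)) = 4551 + (-½ - 13*0 + (½)*0*(-31)) = 4551 + (-½ + 0 + 0) = 4551 - ½ = 9101/2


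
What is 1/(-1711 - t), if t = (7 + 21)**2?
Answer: -1/2495 ≈ -0.00040080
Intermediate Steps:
t = 784 (t = 28**2 = 784)
1/(-1711 - t) = 1/(-1711 - 1*784) = 1/(-1711 - 784) = 1/(-2495) = -1/2495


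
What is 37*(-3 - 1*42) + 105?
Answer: -1560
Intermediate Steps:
37*(-3 - 1*42) + 105 = 37*(-3 - 42) + 105 = 37*(-45) + 105 = -1665 + 105 = -1560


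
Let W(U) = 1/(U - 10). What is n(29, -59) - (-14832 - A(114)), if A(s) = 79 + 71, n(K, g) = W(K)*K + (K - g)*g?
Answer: 186039/19 ≈ 9791.5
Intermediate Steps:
W(U) = 1/(-10 + U)
n(K, g) = K/(-10 + K) + g*(K - g) (n(K, g) = K/(-10 + K) + (K - g)*g = K/(-10 + K) + g*(K - g))
A(s) = 150
n(29, -59) - (-14832 - A(114)) = (29 - 59*(-10 + 29)*(29 - 1*(-59)))/(-10 + 29) - (-14832 - 1*150) = (29 - 59*19*(29 + 59))/19 - (-14832 - 150) = (29 - 59*19*88)/19 - 1*(-14982) = (29 - 98648)/19 + 14982 = (1/19)*(-98619) + 14982 = -98619/19 + 14982 = 186039/19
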